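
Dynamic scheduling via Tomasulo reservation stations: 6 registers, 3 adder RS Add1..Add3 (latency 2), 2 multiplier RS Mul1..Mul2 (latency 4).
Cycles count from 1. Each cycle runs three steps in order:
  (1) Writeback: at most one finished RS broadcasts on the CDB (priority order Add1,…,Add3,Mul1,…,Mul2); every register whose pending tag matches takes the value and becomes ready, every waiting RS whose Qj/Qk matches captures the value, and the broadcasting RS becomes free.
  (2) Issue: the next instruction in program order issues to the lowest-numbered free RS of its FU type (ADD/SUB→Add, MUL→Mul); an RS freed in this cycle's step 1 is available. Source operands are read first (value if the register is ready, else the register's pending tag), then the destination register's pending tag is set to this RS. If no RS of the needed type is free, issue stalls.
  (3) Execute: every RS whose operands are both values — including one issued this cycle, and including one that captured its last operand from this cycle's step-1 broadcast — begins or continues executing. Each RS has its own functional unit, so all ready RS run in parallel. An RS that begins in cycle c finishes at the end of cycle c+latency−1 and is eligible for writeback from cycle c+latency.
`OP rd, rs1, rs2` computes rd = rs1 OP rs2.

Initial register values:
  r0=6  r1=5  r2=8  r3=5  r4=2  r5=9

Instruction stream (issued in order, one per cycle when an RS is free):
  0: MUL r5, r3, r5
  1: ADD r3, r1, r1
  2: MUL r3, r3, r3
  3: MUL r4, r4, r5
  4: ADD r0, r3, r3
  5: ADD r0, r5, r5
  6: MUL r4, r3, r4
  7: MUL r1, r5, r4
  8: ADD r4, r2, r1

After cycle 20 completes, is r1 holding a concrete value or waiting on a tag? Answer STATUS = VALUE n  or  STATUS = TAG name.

  c1: issue MUL r5<-Mul1  regs: r0:6,r1:5,r2:8,r3:5,r4:2,r5:Mul1
  c2: issue ADD r3<-Add1  regs: r0:6,r1:5,r2:8,r3:Add1,r4:2,r5:Mul1
  c3: issue MUL r3<-Mul2  regs: r0:6,r1:5,r2:8,r3:Mul2,r4:2,r5:Mul1
  c4: CDB Add1=10; stall  regs: r0:6,r1:5,r2:8,r3:Mul2,r4:2,r5:Mul1
  c5: CDB Mul1=45; issue MUL r4<-Mul1  regs: r0:6,r1:5,r2:8,r3:Mul2,r4:Mul1,r5:45
  c6: issue ADD r0<-Add1  regs: r0:Add1,r1:5,r2:8,r3:Mul2,r4:Mul1,r5:45
  c7: issue ADD r0<-Add2  regs: r0:Add2,r1:5,r2:8,r3:Mul2,r4:Mul1,r5:45
  c8: CDB Mul2=100; issue MUL r4<-Mul2  regs: r0:Add2,r1:5,r2:8,r3:100,r4:Mul2,r5:45
  c9: CDB Add2=90; stall  regs: r0:90,r1:5,r2:8,r3:100,r4:Mul2,r5:45
  c10: CDB Add1=200; stall  regs: r0:90,r1:5,r2:8,r3:100,r4:Mul2,r5:45
  c11: CDB Mul1=90; issue MUL r1<-Mul1  regs: r0:90,r1:Mul1,r2:8,r3:100,r4:Mul2,r5:45
  c12: issue ADD r4<-Add1  regs: r0:90,r1:Mul1,r2:8,r3:100,r4:Add1,r5:45
  c13: -  regs: r0:90,r1:Mul1,r2:8,r3:100,r4:Add1,r5:45
  c14: -  regs: r0:90,r1:Mul1,r2:8,r3:100,r4:Add1,r5:45
  c15: CDB Mul2=9000  regs: r0:90,r1:Mul1,r2:8,r3:100,r4:Add1,r5:45
  c16: -  regs: r0:90,r1:Mul1,r2:8,r3:100,r4:Add1,r5:45
  c17: -  regs: r0:90,r1:Mul1,r2:8,r3:100,r4:Add1,r5:45
  c18: -  regs: r0:90,r1:Mul1,r2:8,r3:100,r4:Add1,r5:45
  c19: CDB Mul1=405000  regs: r0:90,r1:405000,r2:8,r3:100,r4:Add1,r5:45
  c20: -  regs: r0:90,r1:405000,r2:8,r3:100,r4:Add1,r5:45

STATUS = VALUE 405000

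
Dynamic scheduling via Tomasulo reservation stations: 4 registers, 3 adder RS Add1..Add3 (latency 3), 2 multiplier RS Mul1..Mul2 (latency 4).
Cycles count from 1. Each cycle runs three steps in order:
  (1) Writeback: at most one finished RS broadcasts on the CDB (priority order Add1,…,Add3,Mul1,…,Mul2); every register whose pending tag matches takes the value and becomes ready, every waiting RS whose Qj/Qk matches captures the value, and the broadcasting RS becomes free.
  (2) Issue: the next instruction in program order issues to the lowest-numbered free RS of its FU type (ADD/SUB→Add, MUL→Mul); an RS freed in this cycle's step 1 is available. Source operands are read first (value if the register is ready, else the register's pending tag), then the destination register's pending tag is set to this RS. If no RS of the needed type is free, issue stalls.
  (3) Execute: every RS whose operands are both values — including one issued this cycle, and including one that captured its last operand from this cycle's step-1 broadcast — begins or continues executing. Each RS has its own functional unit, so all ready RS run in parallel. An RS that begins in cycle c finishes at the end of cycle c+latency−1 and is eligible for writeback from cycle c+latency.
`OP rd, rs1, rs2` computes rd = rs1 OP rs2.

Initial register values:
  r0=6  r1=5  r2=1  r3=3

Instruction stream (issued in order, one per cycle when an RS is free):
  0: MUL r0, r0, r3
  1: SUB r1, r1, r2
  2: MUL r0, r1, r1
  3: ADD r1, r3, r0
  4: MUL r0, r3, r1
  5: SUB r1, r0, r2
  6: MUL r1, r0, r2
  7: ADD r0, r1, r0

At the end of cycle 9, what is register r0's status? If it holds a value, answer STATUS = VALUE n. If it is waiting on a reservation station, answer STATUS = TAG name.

STATUS = TAG Mul1

cycle 1: issue MUL r0<-Mul1 // r0:Mul1,r1:5,r2:1,r3:3
cycle 2: issue SUB r1<-Add1 // r0:Mul1,r1:Add1,r2:1,r3:3
cycle 3: issue MUL r0<-Mul2 // r0:Mul2,r1:Add1,r2:1,r3:3
cycle 4: issue ADD r1<-Add2 // r0:Mul2,r1:Add2,r2:1,r3:3
cycle 5: CDB Add1=4; stall // r0:Mul2,r1:Add2,r2:1,r3:3
cycle 6: CDB Mul1=18; issue MUL r0<-Mul1 // r0:Mul1,r1:Add2,r2:1,r3:3
cycle 7: issue SUB r1<-Add1 // r0:Mul1,r1:Add1,r2:1,r3:3
cycle 8: stall // r0:Mul1,r1:Add1,r2:1,r3:3
cycle 9: CDB Mul2=16; issue MUL r1<-Mul2 // r0:Mul1,r1:Mul2,r2:1,r3:3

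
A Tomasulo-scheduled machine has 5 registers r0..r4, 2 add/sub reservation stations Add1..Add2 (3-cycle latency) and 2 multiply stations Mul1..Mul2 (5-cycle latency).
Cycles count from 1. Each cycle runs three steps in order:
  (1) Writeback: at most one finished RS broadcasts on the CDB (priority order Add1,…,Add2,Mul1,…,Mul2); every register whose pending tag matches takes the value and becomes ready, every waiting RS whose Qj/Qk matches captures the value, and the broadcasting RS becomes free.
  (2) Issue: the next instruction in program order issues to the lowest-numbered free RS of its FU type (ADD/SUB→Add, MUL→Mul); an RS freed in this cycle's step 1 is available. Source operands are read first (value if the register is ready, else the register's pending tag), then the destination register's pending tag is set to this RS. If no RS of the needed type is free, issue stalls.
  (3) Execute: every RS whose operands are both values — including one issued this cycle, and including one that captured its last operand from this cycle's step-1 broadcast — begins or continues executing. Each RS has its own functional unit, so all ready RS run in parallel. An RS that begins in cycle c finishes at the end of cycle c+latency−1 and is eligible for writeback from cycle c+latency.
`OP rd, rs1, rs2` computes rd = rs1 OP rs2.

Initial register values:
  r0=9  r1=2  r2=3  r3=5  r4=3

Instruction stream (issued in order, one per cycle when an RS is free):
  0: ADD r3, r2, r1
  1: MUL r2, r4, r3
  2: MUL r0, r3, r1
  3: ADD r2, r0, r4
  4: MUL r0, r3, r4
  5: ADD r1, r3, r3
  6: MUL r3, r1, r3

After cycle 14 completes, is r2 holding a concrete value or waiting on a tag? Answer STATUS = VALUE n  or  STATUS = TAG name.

c1: issue ADD r3<-Add1 | r0:9,r1:2,r2:3,r3:Add1,r4:3
c2: issue MUL r2<-Mul1 | r0:9,r1:2,r2:Mul1,r3:Add1,r4:3
c3: issue MUL r0<-Mul2 | r0:Mul2,r1:2,r2:Mul1,r3:Add1,r4:3
c4: CDB Add1=5; issue ADD r2<-Add1 | r0:Mul2,r1:2,r2:Add1,r3:5,r4:3
c5: stall | r0:Mul2,r1:2,r2:Add1,r3:5,r4:3
c6: stall | r0:Mul2,r1:2,r2:Add1,r3:5,r4:3
c7: stall | r0:Mul2,r1:2,r2:Add1,r3:5,r4:3
c8: stall | r0:Mul2,r1:2,r2:Add1,r3:5,r4:3
c9: CDB Mul1=15; issue MUL r0<-Mul1 | r0:Mul1,r1:2,r2:Add1,r3:5,r4:3
c10: CDB Mul2=10; issue ADD r1<-Add2 | r0:Mul1,r1:Add2,r2:Add1,r3:5,r4:3
c11: issue MUL r3<-Mul2 | r0:Mul1,r1:Add2,r2:Add1,r3:Mul2,r4:3
c12: - | r0:Mul1,r1:Add2,r2:Add1,r3:Mul2,r4:3
c13: CDB Add1=13 | r0:Mul1,r1:Add2,r2:13,r3:Mul2,r4:3
c14: CDB Add2=10 | r0:Mul1,r1:10,r2:13,r3:Mul2,r4:3

STATUS = VALUE 13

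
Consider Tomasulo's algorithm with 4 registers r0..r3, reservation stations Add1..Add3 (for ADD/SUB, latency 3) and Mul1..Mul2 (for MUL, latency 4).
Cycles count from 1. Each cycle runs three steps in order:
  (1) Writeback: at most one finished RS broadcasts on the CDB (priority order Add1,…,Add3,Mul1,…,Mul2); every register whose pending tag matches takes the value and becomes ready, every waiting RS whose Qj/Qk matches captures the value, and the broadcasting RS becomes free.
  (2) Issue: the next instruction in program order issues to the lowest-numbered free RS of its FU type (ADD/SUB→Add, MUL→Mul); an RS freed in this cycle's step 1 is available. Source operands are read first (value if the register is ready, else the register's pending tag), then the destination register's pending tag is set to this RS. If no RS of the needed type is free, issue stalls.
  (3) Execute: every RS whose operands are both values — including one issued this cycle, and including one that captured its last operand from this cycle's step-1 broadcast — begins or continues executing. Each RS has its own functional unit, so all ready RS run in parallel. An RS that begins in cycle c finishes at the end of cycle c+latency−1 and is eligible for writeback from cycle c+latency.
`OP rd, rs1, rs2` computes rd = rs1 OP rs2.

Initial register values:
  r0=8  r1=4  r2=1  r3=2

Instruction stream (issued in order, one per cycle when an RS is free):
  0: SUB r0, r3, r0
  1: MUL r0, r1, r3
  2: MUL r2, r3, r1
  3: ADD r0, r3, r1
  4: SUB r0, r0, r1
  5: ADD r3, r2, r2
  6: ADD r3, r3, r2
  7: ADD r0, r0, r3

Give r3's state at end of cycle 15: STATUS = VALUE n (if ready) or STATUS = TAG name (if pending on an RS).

STATUS = VALUE 24

c1: issue SUB r0<-Add1 | r0:Add1,r1:4,r2:1,r3:2
c2: issue MUL r0<-Mul1 | r0:Mul1,r1:4,r2:1,r3:2
c3: issue MUL r2<-Mul2 | r0:Mul1,r1:4,r2:Mul2,r3:2
c4: CDB Add1=-6; issue ADD r0<-Add1 | r0:Add1,r1:4,r2:Mul2,r3:2
c5: issue SUB r0<-Add2 | r0:Add2,r1:4,r2:Mul2,r3:2
c6: CDB Mul1=8; issue ADD r3<-Add3 | r0:Add2,r1:4,r2:Mul2,r3:Add3
c7: CDB Add1=6; issue ADD r3<-Add1 | r0:Add2,r1:4,r2:Mul2,r3:Add1
c8: CDB Mul2=8; stall | r0:Add2,r1:4,r2:8,r3:Add1
c9: stall | r0:Add2,r1:4,r2:8,r3:Add1
c10: CDB Add2=2; issue ADD r0<-Add2 | r0:Add2,r1:4,r2:8,r3:Add1
c11: CDB Add3=16 | r0:Add2,r1:4,r2:8,r3:Add1
c12: - | r0:Add2,r1:4,r2:8,r3:Add1
c13: - | r0:Add2,r1:4,r2:8,r3:Add1
c14: CDB Add1=24 | r0:Add2,r1:4,r2:8,r3:24
c15: - | r0:Add2,r1:4,r2:8,r3:24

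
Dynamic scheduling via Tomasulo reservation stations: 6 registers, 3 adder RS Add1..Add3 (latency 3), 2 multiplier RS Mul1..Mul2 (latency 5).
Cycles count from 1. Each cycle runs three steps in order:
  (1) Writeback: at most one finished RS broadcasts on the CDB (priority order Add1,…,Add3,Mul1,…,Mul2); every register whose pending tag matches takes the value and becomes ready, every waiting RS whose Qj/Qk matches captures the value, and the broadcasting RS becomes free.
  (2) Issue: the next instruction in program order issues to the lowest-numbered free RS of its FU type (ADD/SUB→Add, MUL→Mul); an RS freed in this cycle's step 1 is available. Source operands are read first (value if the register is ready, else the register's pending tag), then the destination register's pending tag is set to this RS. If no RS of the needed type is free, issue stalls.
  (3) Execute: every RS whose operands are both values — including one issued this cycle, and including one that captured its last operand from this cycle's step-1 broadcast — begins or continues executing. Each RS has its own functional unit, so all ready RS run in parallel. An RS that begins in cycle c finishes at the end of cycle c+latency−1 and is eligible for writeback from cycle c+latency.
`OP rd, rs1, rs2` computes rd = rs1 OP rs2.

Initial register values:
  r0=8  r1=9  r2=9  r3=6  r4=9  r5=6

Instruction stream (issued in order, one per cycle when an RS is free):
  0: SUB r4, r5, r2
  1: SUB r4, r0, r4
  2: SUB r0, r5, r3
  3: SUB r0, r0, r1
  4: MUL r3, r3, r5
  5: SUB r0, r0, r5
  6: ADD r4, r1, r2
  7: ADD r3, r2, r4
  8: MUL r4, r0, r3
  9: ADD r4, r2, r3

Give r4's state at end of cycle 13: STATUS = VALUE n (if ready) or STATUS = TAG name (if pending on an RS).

cycle 1: issue SUB r4<-Add1 // r0:8,r1:9,r2:9,r3:6,r4:Add1,r5:6
cycle 2: issue SUB r4<-Add2 // r0:8,r1:9,r2:9,r3:6,r4:Add2,r5:6
cycle 3: issue SUB r0<-Add3 // r0:Add3,r1:9,r2:9,r3:6,r4:Add2,r5:6
cycle 4: CDB Add1=-3; issue SUB r0<-Add1 // r0:Add1,r1:9,r2:9,r3:6,r4:Add2,r5:6
cycle 5: issue MUL r3<-Mul1 // r0:Add1,r1:9,r2:9,r3:Mul1,r4:Add2,r5:6
cycle 6: CDB Add3=0; issue SUB r0<-Add3 // r0:Add3,r1:9,r2:9,r3:Mul1,r4:Add2,r5:6
cycle 7: CDB Add2=11; issue ADD r4<-Add2 // r0:Add3,r1:9,r2:9,r3:Mul1,r4:Add2,r5:6
cycle 8: stall // r0:Add3,r1:9,r2:9,r3:Mul1,r4:Add2,r5:6
cycle 9: CDB Add1=-9; issue ADD r3<-Add1 // r0:Add3,r1:9,r2:9,r3:Add1,r4:Add2,r5:6
cycle 10: CDB Add2=18; issue MUL r4<-Mul2 // r0:Add3,r1:9,r2:9,r3:Add1,r4:Mul2,r5:6
cycle 11: CDB Mul1=36; issue ADD r4<-Add2 // r0:Add3,r1:9,r2:9,r3:Add1,r4:Add2,r5:6
cycle 12: CDB Add3=-15 // r0:-15,r1:9,r2:9,r3:Add1,r4:Add2,r5:6
cycle 13: CDB Add1=27 // r0:-15,r1:9,r2:9,r3:27,r4:Add2,r5:6

STATUS = TAG Add2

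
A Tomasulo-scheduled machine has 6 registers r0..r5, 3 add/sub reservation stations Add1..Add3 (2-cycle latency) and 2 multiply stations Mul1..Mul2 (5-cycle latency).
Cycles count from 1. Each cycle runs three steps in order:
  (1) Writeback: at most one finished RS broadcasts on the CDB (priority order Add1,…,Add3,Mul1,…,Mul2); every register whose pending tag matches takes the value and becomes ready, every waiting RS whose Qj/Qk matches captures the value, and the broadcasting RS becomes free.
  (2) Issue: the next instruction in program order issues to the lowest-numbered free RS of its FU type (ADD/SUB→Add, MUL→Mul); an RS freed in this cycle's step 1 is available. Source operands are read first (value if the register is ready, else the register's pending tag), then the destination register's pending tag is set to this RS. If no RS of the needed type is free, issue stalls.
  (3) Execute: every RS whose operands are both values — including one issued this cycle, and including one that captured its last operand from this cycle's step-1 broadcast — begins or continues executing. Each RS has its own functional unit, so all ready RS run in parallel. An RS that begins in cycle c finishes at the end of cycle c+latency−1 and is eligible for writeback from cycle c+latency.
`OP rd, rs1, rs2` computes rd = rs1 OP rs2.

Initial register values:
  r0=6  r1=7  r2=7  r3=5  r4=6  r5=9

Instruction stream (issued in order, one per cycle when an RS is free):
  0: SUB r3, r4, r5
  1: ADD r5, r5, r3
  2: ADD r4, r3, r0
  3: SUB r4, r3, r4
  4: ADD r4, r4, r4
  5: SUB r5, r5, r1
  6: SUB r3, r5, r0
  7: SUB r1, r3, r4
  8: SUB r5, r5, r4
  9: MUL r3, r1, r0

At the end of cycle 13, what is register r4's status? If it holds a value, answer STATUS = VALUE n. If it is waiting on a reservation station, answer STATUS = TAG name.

c1: issue SUB r3<-Add1 | r0:6,r1:7,r2:7,r3:Add1,r4:6,r5:9
c2: issue ADD r5<-Add2 | r0:6,r1:7,r2:7,r3:Add1,r4:6,r5:Add2
c3: CDB Add1=-3; issue ADD r4<-Add1 | r0:6,r1:7,r2:7,r3:-3,r4:Add1,r5:Add2
c4: issue SUB r4<-Add3 | r0:6,r1:7,r2:7,r3:-3,r4:Add3,r5:Add2
c5: CDB Add1=3; issue ADD r4<-Add1 | r0:6,r1:7,r2:7,r3:-3,r4:Add1,r5:Add2
c6: CDB Add2=6; issue SUB r5<-Add2 | r0:6,r1:7,r2:7,r3:-3,r4:Add1,r5:Add2
c7: CDB Add3=-6; issue SUB r3<-Add3 | r0:6,r1:7,r2:7,r3:Add3,r4:Add1,r5:Add2
c8: CDB Add2=-1; issue SUB r1<-Add2 | r0:6,r1:Add2,r2:7,r3:Add3,r4:Add1,r5:-1
c9: CDB Add1=-12; issue SUB r5<-Add1 | r0:6,r1:Add2,r2:7,r3:Add3,r4:-12,r5:Add1
c10: CDB Add3=-7; issue MUL r3<-Mul1 | r0:6,r1:Add2,r2:7,r3:Mul1,r4:-12,r5:Add1
c11: CDB Add1=11 | r0:6,r1:Add2,r2:7,r3:Mul1,r4:-12,r5:11
c12: CDB Add2=5 | r0:6,r1:5,r2:7,r3:Mul1,r4:-12,r5:11
c13: - | r0:6,r1:5,r2:7,r3:Mul1,r4:-12,r5:11

STATUS = VALUE -12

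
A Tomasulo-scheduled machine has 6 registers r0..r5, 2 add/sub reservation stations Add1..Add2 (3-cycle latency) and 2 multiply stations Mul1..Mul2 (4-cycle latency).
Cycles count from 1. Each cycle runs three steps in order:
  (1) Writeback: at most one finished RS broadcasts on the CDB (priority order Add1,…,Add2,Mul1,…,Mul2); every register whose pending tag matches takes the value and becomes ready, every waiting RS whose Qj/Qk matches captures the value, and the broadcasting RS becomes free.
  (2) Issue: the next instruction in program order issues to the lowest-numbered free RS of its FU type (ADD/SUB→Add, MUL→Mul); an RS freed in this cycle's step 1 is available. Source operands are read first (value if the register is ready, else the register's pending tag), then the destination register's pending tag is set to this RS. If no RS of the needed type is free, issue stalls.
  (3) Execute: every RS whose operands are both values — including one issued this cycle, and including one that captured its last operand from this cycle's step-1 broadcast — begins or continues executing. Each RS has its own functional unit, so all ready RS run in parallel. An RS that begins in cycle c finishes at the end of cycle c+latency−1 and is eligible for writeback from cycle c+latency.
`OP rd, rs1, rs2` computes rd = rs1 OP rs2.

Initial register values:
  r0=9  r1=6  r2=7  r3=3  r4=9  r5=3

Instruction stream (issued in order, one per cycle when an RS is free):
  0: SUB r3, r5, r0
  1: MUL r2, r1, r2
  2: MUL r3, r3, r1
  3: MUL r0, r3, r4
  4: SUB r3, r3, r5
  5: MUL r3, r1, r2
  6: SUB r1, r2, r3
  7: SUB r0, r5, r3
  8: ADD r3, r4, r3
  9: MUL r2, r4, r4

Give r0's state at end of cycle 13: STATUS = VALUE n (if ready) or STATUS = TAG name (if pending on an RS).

  c1: issue SUB r3<-Add1  regs: r0:9,r1:6,r2:7,r3:Add1,r4:9,r5:3
  c2: issue MUL r2<-Mul1  regs: r0:9,r1:6,r2:Mul1,r3:Add1,r4:9,r5:3
  c3: issue MUL r3<-Mul2  regs: r0:9,r1:6,r2:Mul1,r3:Mul2,r4:9,r5:3
  c4: CDB Add1=-6; stall  regs: r0:9,r1:6,r2:Mul1,r3:Mul2,r4:9,r5:3
  c5: stall  regs: r0:9,r1:6,r2:Mul1,r3:Mul2,r4:9,r5:3
  c6: CDB Mul1=42; issue MUL r0<-Mul1  regs: r0:Mul1,r1:6,r2:42,r3:Mul2,r4:9,r5:3
  c7: issue SUB r3<-Add1  regs: r0:Mul1,r1:6,r2:42,r3:Add1,r4:9,r5:3
  c8: CDB Mul2=-36; issue MUL r3<-Mul2  regs: r0:Mul1,r1:6,r2:42,r3:Mul2,r4:9,r5:3
  c9: issue SUB r1<-Add2  regs: r0:Mul1,r1:Add2,r2:42,r3:Mul2,r4:9,r5:3
  c10: stall  regs: r0:Mul1,r1:Add2,r2:42,r3:Mul2,r4:9,r5:3
  c11: CDB Add1=-39; issue SUB r0<-Add1  regs: r0:Add1,r1:Add2,r2:42,r3:Mul2,r4:9,r5:3
  c12: CDB Mul1=-324; stall  regs: r0:Add1,r1:Add2,r2:42,r3:Mul2,r4:9,r5:3
  c13: CDB Mul2=252; stall  regs: r0:Add1,r1:Add2,r2:42,r3:252,r4:9,r5:3

STATUS = TAG Add1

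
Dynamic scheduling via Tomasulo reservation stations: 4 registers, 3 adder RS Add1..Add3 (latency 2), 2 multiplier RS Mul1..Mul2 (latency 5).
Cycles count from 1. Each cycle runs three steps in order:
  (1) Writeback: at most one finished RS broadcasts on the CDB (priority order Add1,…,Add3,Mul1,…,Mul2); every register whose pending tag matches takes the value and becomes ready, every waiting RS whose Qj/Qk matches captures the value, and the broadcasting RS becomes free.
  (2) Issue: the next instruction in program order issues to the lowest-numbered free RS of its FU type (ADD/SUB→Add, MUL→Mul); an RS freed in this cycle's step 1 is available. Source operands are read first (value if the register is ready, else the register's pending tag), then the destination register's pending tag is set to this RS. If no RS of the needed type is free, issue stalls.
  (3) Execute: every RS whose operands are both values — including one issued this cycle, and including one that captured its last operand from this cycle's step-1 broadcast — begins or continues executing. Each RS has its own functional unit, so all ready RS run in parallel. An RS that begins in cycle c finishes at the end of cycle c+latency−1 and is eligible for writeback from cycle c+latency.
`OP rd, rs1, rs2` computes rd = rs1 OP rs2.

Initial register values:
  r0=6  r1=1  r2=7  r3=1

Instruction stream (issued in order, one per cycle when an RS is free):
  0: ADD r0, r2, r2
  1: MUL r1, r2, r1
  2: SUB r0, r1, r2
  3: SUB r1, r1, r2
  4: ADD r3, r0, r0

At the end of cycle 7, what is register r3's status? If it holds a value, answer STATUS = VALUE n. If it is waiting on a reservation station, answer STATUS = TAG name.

c1: issue ADD r0<-Add1 | r0:Add1,r1:1,r2:7,r3:1
c2: issue MUL r1<-Mul1 | r0:Add1,r1:Mul1,r2:7,r3:1
c3: CDB Add1=14; issue SUB r0<-Add1 | r0:Add1,r1:Mul1,r2:7,r3:1
c4: issue SUB r1<-Add2 | r0:Add1,r1:Add2,r2:7,r3:1
c5: issue ADD r3<-Add3 | r0:Add1,r1:Add2,r2:7,r3:Add3
c6: - | r0:Add1,r1:Add2,r2:7,r3:Add3
c7: CDB Mul1=7 | r0:Add1,r1:Add2,r2:7,r3:Add3

STATUS = TAG Add3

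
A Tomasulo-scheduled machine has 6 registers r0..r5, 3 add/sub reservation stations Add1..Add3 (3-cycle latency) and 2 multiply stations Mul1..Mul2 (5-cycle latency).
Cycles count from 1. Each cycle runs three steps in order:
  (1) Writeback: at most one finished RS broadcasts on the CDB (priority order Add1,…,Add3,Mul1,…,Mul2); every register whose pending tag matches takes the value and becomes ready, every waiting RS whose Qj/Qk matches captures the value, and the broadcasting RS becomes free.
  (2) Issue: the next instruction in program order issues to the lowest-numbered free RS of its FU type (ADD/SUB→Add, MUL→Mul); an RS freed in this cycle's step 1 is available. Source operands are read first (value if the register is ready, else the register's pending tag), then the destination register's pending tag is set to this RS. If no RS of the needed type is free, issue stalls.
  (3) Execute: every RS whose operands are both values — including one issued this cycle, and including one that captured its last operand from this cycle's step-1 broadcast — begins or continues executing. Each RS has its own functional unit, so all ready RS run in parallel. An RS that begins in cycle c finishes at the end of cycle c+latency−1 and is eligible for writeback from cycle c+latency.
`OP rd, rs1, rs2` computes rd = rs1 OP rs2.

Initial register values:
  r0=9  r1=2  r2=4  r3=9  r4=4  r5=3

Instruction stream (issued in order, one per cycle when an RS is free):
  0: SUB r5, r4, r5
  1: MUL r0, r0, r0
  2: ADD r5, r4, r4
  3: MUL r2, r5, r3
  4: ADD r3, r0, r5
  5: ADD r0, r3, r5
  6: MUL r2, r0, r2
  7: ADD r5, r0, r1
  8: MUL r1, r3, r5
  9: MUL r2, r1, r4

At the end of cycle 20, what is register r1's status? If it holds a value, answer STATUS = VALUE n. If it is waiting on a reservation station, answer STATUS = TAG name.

cycle 1: issue SUB r5<-Add1 // r0:9,r1:2,r2:4,r3:9,r4:4,r5:Add1
cycle 2: issue MUL r0<-Mul1 // r0:Mul1,r1:2,r2:4,r3:9,r4:4,r5:Add1
cycle 3: issue ADD r5<-Add2 // r0:Mul1,r1:2,r2:4,r3:9,r4:4,r5:Add2
cycle 4: CDB Add1=1; issue MUL r2<-Mul2 // r0:Mul1,r1:2,r2:Mul2,r3:9,r4:4,r5:Add2
cycle 5: issue ADD r3<-Add1 // r0:Mul1,r1:2,r2:Mul2,r3:Add1,r4:4,r5:Add2
cycle 6: CDB Add2=8; issue ADD r0<-Add2 // r0:Add2,r1:2,r2:Mul2,r3:Add1,r4:4,r5:8
cycle 7: CDB Mul1=81; issue MUL r2<-Mul1 // r0:Add2,r1:2,r2:Mul1,r3:Add1,r4:4,r5:8
cycle 8: issue ADD r5<-Add3 // r0:Add2,r1:2,r2:Mul1,r3:Add1,r4:4,r5:Add3
cycle 9: stall // r0:Add2,r1:2,r2:Mul1,r3:Add1,r4:4,r5:Add3
cycle 10: CDB Add1=89; stall // r0:Add2,r1:2,r2:Mul1,r3:89,r4:4,r5:Add3
cycle 11: CDB Mul2=72; issue MUL r1<-Mul2 // r0:Add2,r1:Mul2,r2:Mul1,r3:89,r4:4,r5:Add3
cycle 12: stall // r0:Add2,r1:Mul2,r2:Mul1,r3:89,r4:4,r5:Add3
cycle 13: CDB Add2=97; stall // r0:97,r1:Mul2,r2:Mul1,r3:89,r4:4,r5:Add3
cycle 14: stall // r0:97,r1:Mul2,r2:Mul1,r3:89,r4:4,r5:Add3
cycle 15: stall // r0:97,r1:Mul2,r2:Mul1,r3:89,r4:4,r5:Add3
cycle 16: CDB Add3=99; stall // r0:97,r1:Mul2,r2:Mul1,r3:89,r4:4,r5:99
cycle 17: stall // r0:97,r1:Mul2,r2:Mul1,r3:89,r4:4,r5:99
cycle 18: CDB Mul1=6984; issue MUL r2<-Mul1 // r0:97,r1:Mul2,r2:Mul1,r3:89,r4:4,r5:99
cycle 19: - // r0:97,r1:Mul2,r2:Mul1,r3:89,r4:4,r5:99
cycle 20: - // r0:97,r1:Mul2,r2:Mul1,r3:89,r4:4,r5:99

STATUS = TAG Mul2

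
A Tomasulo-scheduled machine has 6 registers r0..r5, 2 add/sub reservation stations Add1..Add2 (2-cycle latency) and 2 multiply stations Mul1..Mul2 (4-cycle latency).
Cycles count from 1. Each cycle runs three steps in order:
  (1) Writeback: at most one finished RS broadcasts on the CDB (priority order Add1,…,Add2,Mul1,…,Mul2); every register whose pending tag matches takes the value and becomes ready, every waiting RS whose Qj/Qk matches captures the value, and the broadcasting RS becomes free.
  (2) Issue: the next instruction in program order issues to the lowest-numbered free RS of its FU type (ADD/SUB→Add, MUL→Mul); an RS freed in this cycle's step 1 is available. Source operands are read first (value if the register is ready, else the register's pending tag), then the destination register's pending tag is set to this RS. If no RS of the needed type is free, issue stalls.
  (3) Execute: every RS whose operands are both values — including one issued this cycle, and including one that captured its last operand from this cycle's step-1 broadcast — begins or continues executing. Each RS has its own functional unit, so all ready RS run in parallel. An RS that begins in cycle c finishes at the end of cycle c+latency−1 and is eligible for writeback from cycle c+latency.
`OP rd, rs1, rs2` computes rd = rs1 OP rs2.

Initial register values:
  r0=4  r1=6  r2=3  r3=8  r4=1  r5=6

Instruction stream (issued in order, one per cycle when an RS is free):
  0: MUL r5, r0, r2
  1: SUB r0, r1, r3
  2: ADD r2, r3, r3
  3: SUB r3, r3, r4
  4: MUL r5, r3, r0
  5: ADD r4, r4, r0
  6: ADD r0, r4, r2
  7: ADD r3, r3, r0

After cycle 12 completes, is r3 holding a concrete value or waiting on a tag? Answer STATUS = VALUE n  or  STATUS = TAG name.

STATUS = VALUE 22

  c1: issue MUL r5<-Mul1  regs: r0:4,r1:6,r2:3,r3:8,r4:1,r5:Mul1
  c2: issue SUB r0<-Add1  regs: r0:Add1,r1:6,r2:3,r3:8,r4:1,r5:Mul1
  c3: issue ADD r2<-Add2  regs: r0:Add1,r1:6,r2:Add2,r3:8,r4:1,r5:Mul1
  c4: CDB Add1=-2; issue SUB r3<-Add1  regs: r0:-2,r1:6,r2:Add2,r3:Add1,r4:1,r5:Mul1
  c5: CDB Add2=16; issue MUL r5<-Mul2  regs: r0:-2,r1:6,r2:16,r3:Add1,r4:1,r5:Mul2
  c6: CDB Add1=7; issue ADD r4<-Add1  regs: r0:-2,r1:6,r2:16,r3:7,r4:Add1,r5:Mul2
  c7: CDB Mul1=12; issue ADD r0<-Add2  regs: r0:Add2,r1:6,r2:16,r3:7,r4:Add1,r5:Mul2
  c8: CDB Add1=-1; issue ADD r3<-Add1  regs: r0:Add2,r1:6,r2:16,r3:Add1,r4:-1,r5:Mul2
  c9: -  regs: r0:Add2,r1:6,r2:16,r3:Add1,r4:-1,r5:Mul2
  c10: CDB Add2=15  regs: r0:15,r1:6,r2:16,r3:Add1,r4:-1,r5:Mul2
  c11: CDB Mul2=-14  regs: r0:15,r1:6,r2:16,r3:Add1,r4:-1,r5:-14
  c12: CDB Add1=22  regs: r0:15,r1:6,r2:16,r3:22,r4:-1,r5:-14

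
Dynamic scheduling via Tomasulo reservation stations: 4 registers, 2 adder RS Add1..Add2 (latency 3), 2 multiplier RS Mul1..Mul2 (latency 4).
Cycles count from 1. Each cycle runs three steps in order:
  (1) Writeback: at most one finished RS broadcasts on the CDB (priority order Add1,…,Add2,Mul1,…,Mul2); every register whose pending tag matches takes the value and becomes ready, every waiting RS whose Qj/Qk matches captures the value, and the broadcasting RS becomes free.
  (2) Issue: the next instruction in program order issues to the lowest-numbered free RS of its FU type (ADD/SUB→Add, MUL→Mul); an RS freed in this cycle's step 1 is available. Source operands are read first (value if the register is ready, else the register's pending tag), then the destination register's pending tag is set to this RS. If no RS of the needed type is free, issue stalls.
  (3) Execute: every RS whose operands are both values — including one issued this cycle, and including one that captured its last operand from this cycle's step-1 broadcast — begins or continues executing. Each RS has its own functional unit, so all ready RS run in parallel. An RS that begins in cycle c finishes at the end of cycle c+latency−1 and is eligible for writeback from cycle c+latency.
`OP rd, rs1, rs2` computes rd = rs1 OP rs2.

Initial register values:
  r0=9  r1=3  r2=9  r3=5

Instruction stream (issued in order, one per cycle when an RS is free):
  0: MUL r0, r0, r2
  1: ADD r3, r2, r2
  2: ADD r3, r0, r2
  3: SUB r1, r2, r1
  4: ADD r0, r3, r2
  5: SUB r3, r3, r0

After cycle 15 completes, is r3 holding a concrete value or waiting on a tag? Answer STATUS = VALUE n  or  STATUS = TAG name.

c1: issue MUL r0<-Mul1 | r0:Mul1,r1:3,r2:9,r3:5
c2: issue ADD r3<-Add1 | r0:Mul1,r1:3,r2:9,r3:Add1
c3: issue ADD r3<-Add2 | r0:Mul1,r1:3,r2:9,r3:Add2
c4: stall | r0:Mul1,r1:3,r2:9,r3:Add2
c5: CDB Add1=18; issue SUB r1<-Add1 | r0:Mul1,r1:Add1,r2:9,r3:Add2
c6: CDB Mul1=81; stall | r0:81,r1:Add1,r2:9,r3:Add2
c7: stall | r0:81,r1:Add1,r2:9,r3:Add2
c8: CDB Add1=6; issue ADD r0<-Add1 | r0:Add1,r1:6,r2:9,r3:Add2
c9: CDB Add2=90; issue SUB r3<-Add2 | r0:Add1,r1:6,r2:9,r3:Add2
c10: - | r0:Add1,r1:6,r2:9,r3:Add2
c11: - | r0:Add1,r1:6,r2:9,r3:Add2
c12: CDB Add1=99 | r0:99,r1:6,r2:9,r3:Add2
c13: - | r0:99,r1:6,r2:9,r3:Add2
c14: - | r0:99,r1:6,r2:9,r3:Add2
c15: CDB Add2=-9 | r0:99,r1:6,r2:9,r3:-9

STATUS = VALUE -9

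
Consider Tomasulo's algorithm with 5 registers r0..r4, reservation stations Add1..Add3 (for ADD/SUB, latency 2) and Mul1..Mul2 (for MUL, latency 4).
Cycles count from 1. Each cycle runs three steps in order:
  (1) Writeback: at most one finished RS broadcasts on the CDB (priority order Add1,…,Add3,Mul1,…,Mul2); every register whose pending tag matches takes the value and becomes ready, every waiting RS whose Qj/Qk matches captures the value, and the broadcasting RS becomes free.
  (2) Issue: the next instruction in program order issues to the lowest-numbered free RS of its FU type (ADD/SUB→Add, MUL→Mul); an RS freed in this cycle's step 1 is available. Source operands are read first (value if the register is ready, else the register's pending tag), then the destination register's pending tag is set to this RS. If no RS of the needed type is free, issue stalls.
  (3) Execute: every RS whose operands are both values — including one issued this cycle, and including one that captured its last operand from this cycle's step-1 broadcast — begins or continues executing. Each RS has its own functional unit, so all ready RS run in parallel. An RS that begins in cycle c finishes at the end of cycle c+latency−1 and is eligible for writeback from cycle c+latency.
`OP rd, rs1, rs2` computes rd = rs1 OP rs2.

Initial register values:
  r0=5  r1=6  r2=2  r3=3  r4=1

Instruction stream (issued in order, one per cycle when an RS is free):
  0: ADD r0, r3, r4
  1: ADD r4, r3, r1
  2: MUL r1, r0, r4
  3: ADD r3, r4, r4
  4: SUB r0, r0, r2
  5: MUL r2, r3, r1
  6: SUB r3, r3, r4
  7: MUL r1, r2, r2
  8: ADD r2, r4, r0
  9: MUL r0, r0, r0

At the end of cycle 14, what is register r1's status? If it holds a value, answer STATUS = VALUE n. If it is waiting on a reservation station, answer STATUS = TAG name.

  c1: issue ADD r0<-Add1  regs: r0:Add1,r1:6,r2:2,r3:3,r4:1
  c2: issue ADD r4<-Add2  regs: r0:Add1,r1:6,r2:2,r3:3,r4:Add2
  c3: CDB Add1=4; issue MUL r1<-Mul1  regs: r0:4,r1:Mul1,r2:2,r3:3,r4:Add2
  c4: CDB Add2=9; issue ADD r3<-Add1  regs: r0:4,r1:Mul1,r2:2,r3:Add1,r4:9
  c5: issue SUB r0<-Add2  regs: r0:Add2,r1:Mul1,r2:2,r3:Add1,r4:9
  c6: CDB Add1=18; issue MUL r2<-Mul2  regs: r0:Add2,r1:Mul1,r2:Mul2,r3:18,r4:9
  c7: CDB Add2=2; issue SUB r3<-Add1  regs: r0:2,r1:Mul1,r2:Mul2,r3:Add1,r4:9
  c8: CDB Mul1=36; issue MUL r1<-Mul1  regs: r0:2,r1:Mul1,r2:Mul2,r3:Add1,r4:9
  c9: CDB Add1=9; issue ADD r2<-Add1  regs: r0:2,r1:Mul1,r2:Add1,r3:9,r4:9
  c10: stall  regs: r0:2,r1:Mul1,r2:Add1,r3:9,r4:9
  c11: CDB Add1=11; stall  regs: r0:2,r1:Mul1,r2:11,r3:9,r4:9
  c12: CDB Mul2=648; issue MUL r0<-Mul2  regs: r0:Mul2,r1:Mul1,r2:11,r3:9,r4:9
  c13: -  regs: r0:Mul2,r1:Mul1,r2:11,r3:9,r4:9
  c14: -  regs: r0:Mul2,r1:Mul1,r2:11,r3:9,r4:9

STATUS = TAG Mul1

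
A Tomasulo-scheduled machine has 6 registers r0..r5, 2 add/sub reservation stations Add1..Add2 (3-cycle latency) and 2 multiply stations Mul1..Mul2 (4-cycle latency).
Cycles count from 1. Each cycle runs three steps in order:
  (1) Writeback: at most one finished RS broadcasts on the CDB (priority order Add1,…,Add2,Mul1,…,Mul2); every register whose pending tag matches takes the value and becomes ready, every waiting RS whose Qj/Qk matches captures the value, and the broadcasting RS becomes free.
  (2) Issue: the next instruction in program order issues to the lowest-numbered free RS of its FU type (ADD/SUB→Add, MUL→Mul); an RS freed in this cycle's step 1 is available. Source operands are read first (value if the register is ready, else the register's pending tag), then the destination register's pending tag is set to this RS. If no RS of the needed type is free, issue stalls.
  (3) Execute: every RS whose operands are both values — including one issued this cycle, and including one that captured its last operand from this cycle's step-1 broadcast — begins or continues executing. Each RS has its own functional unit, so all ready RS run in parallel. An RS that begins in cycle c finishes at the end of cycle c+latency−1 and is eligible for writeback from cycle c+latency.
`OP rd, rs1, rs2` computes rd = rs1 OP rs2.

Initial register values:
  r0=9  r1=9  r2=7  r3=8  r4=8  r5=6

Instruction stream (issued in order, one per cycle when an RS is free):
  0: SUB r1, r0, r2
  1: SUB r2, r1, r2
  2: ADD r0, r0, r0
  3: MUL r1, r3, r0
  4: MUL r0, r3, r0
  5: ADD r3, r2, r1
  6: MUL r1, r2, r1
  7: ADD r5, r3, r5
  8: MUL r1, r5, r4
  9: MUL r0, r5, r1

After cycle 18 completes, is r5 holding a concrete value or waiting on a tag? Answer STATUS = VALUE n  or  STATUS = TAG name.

  c1: issue SUB r1<-Add1  regs: r0:9,r1:Add1,r2:7,r3:8,r4:8,r5:6
  c2: issue SUB r2<-Add2  regs: r0:9,r1:Add1,r2:Add2,r3:8,r4:8,r5:6
  c3: stall  regs: r0:9,r1:Add1,r2:Add2,r3:8,r4:8,r5:6
  c4: CDB Add1=2; issue ADD r0<-Add1  regs: r0:Add1,r1:2,r2:Add2,r3:8,r4:8,r5:6
  c5: issue MUL r1<-Mul1  regs: r0:Add1,r1:Mul1,r2:Add2,r3:8,r4:8,r5:6
  c6: issue MUL r0<-Mul2  regs: r0:Mul2,r1:Mul1,r2:Add2,r3:8,r4:8,r5:6
  c7: CDB Add1=18; issue ADD r3<-Add1  regs: r0:Mul2,r1:Mul1,r2:Add2,r3:Add1,r4:8,r5:6
  c8: CDB Add2=-5; stall  regs: r0:Mul2,r1:Mul1,r2:-5,r3:Add1,r4:8,r5:6
  c9: stall  regs: r0:Mul2,r1:Mul1,r2:-5,r3:Add1,r4:8,r5:6
  c10: stall  regs: r0:Mul2,r1:Mul1,r2:-5,r3:Add1,r4:8,r5:6
  c11: CDB Mul1=144; issue MUL r1<-Mul1  regs: r0:Mul2,r1:Mul1,r2:-5,r3:Add1,r4:8,r5:6
  c12: CDB Mul2=144; issue ADD r5<-Add2  regs: r0:144,r1:Mul1,r2:-5,r3:Add1,r4:8,r5:Add2
  c13: issue MUL r1<-Mul2  regs: r0:144,r1:Mul2,r2:-5,r3:Add1,r4:8,r5:Add2
  c14: CDB Add1=139; stall  regs: r0:144,r1:Mul2,r2:-5,r3:139,r4:8,r5:Add2
  c15: CDB Mul1=-720; issue MUL r0<-Mul1  regs: r0:Mul1,r1:Mul2,r2:-5,r3:139,r4:8,r5:Add2
  c16: -  regs: r0:Mul1,r1:Mul2,r2:-5,r3:139,r4:8,r5:Add2
  c17: CDB Add2=145  regs: r0:Mul1,r1:Mul2,r2:-5,r3:139,r4:8,r5:145
  c18: -  regs: r0:Mul1,r1:Mul2,r2:-5,r3:139,r4:8,r5:145

STATUS = VALUE 145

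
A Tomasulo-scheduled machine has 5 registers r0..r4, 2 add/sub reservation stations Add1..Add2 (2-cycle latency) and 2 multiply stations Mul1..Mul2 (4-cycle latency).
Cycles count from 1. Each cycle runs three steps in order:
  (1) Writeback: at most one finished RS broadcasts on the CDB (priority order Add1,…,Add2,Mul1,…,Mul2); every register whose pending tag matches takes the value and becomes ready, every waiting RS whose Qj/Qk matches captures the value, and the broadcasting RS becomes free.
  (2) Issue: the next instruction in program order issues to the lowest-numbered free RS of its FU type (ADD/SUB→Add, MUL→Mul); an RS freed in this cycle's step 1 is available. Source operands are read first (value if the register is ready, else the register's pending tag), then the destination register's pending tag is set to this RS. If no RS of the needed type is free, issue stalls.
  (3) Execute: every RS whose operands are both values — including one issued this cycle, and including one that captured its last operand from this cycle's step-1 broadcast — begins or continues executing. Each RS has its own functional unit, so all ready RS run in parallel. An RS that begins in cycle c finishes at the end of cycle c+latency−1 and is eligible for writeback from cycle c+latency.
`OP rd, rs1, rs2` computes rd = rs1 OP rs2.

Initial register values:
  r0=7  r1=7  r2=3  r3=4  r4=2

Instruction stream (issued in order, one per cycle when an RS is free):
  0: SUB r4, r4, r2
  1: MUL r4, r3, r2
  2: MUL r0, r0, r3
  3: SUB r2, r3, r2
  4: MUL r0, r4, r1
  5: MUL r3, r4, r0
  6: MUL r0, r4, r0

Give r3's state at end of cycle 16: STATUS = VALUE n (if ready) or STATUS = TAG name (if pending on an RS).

STATUS = VALUE 1008

  c1: issue SUB r4<-Add1  regs: r0:7,r1:7,r2:3,r3:4,r4:Add1
  c2: issue MUL r4<-Mul1  regs: r0:7,r1:7,r2:3,r3:4,r4:Mul1
  c3: CDB Add1=-1; issue MUL r0<-Mul2  regs: r0:Mul2,r1:7,r2:3,r3:4,r4:Mul1
  c4: issue SUB r2<-Add1  regs: r0:Mul2,r1:7,r2:Add1,r3:4,r4:Mul1
  c5: stall  regs: r0:Mul2,r1:7,r2:Add1,r3:4,r4:Mul1
  c6: CDB Add1=1; stall  regs: r0:Mul2,r1:7,r2:1,r3:4,r4:Mul1
  c7: CDB Mul1=12; issue MUL r0<-Mul1  regs: r0:Mul1,r1:7,r2:1,r3:4,r4:12
  c8: CDB Mul2=28; issue MUL r3<-Mul2  regs: r0:Mul1,r1:7,r2:1,r3:Mul2,r4:12
  c9: stall  regs: r0:Mul1,r1:7,r2:1,r3:Mul2,r4:12
  c10: stall  regs: r0:Mul1,r1:7,r2:1,r3:Mul2,r4:12
  c11: CDB Mul1=84; issue MUL r0<-Mul1  regs: r0:Mul1,r1:7,r2:1,r3:Mul2,r4:12
  c12: -  regs: r0:Mul1,r1:7,r2:1,r3:Mul2,r4:12
  c13: -  regs: r0:Mul1,r1:7,r2:1,r3:Mul2,r4:12
  c14: -  regs: r0:Mul1,r1:7,r2:1,r3:Mul2,r4:12
  c15: CDB Mul1=1008  regs: r0:1008,r1:7,r2:1,r3:Mul2,r4:12
  c16: CDB Mul2=1008  regs: r0:1008,r1:7,r2:1,r3:1008,r4:12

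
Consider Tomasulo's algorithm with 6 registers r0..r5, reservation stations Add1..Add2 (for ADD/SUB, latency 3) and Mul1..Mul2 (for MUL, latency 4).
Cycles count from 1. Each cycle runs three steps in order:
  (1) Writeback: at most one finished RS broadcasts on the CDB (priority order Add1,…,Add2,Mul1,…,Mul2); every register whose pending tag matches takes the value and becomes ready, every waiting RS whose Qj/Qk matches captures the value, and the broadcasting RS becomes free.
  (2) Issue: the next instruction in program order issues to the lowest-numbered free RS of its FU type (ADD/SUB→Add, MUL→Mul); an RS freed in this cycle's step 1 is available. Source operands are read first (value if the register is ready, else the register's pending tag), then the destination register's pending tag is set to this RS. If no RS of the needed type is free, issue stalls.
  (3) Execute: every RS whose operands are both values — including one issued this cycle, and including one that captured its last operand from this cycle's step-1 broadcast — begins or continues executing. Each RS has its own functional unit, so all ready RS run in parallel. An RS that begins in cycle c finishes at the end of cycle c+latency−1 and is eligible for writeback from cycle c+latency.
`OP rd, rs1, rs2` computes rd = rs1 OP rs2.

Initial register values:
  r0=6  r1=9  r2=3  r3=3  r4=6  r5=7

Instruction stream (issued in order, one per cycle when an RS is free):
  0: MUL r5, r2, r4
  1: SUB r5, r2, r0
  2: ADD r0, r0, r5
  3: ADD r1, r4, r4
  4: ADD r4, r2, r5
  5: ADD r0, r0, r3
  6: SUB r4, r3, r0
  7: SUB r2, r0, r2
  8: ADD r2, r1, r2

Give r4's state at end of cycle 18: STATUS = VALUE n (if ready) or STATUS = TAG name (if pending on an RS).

STATUS = VALUE -3

cycle 1: issue MUL r5<-Mul1 // r0:6,r1:9,r2:3,r3:3,r4:6,r5:Mul1
cycle 2: issue SUB r5<-Add1 // r0:6,r1:9,r2:3,r3:3,r4:6,r5:Add1
cycle 3: issue ADD r0<-Add2 // r0:Add2,r1:9,r2:3,r3:3,r4:6,r5:Add1
cycle 4: stall // r0:Add2,r1:9,r2:3,r3:3,r4:6,r5:Add1
cycle 5: CDB Add1=-3; issue ADD r1<-Add1 // r0:Add2,r1:Add1,r2:3,r3:3,r4:6,r5:-3
cycle 6: CDB Mul1=18; stall // r0:Add2,r1:Add1,r2:3,r3:3,r4:6,r5:-3
cycle 7: stall // r0:Add2,r1:Add1,r2:3,r3:3,r4:6,r5:-3
cycle 8: CDB Add1=12; issue ADD r4<-Add1 // r0:Add2,r1:12,r2:3,r3:3,r4:Add1,r5:-3
cycle 9: CDB Add2=3; issue ADD r0<-Add2 // r0:Add2,r1:12,r2:3,r3:3,r4:Add1,r5:-3
cycle 10: stall // r0:Add2,r1:12,r2:3,r3:3,r4:Add1,r5:-3
cycle 11: CDB Add1=0; issue SUB r4<-Add1 // r0:Add2,r1:12,r2:3,r3:3,r4:Add1,r5:-3
cycle 12: CDB Add2=6; issue SUB r2<-Add2 // r0:6,r1:12,r2:Add2,r3:3,r4:Add1,r5:-3
cycle 13: stall // r0:6,r1:12,r2:Add2,r3:3,r4:Add1,r5:-3
cycle 14: stall // r0:6,r1:12,r2:Add2,r3:3,r4:Add1,r5:-3
cycle 15: CDB Add1=-3; issue ADD r2<-Add1 // r0:6,r1:12,r2:Add1,r3:3,r4:-3,r5:-3
cycle 16: CDB Add2=3 // r0:6,r1:12,r2:Add1,r3:3,r4:-3,r5:-3
cycle 17: - // r0:6,r1:12,r2:Add1,r3:3,r4:-3,r5:-3
cycle 18: - // r0:6,r1:12,r2:Add1,r3:3,r4:-3,r5:-3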